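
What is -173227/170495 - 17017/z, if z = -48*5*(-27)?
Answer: -160952975/44192304 ≈ -3.6421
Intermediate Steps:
z = 6480 (z = -240*(-27) = 6480)
-173227/170495 - 17017/z = -173227/170495 - 17017/6480 = -160952975/44192304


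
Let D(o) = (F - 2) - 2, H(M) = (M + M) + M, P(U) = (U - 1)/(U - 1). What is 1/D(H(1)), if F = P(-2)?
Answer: -1/3 ≈ -0.33333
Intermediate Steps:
P(U) = 1 (P(U) = (-1 + U)/(-1 + U) = 1)
F = 1
H(M) = 3*M (H(M) = 2*M + M = 3*M)
D(o) = -3 (D(o) = (1 - 2) - 2 = -1 - 2 = -3)
1/D(H(1)) = 1/(-3) = -1/3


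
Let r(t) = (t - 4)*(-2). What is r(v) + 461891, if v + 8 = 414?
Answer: 461087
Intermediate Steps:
v = 406 (v = -8 + 414 = 406)
r(t) = 8 - 2*t (r(t) = (-4 + t)*(-2) = 8 - 2*t)
r(v) + 461891 = (8 - 2*406) + 461891 = (8 - 812) + 461891 = -804 + 461891 = 461087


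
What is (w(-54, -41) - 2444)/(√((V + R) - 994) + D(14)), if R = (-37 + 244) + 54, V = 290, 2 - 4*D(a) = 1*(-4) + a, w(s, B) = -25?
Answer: 1646/149 + 823*I*√443/149 ≈ 11.047 + 116.26*I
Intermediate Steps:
D(a) = 3/2 - a/4 (D(a) = ½ - (1*(-4) + a)/4 = ½ - (-4 + a)/4 = ½ + (1 - a/4) = 3/2 - a/4)
R = 261 (R = 207 + 54 = 261)
(w(-54, -41) - 2444)/(√((V + R) - 994) + D(14)) = (-25 - 2444)/(√((290 + 261) - 994) + (3/2 - ¼*14)) = -2469/(√(551 - 994) + (3/2 - 7/2)) = -2469/(√(-443) - 2) = -2469/(I*√443 - 2) = -2469/(-2 + I*√443)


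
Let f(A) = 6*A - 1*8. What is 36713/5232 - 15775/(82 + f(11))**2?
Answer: 199075/32046 ≈ 6.2122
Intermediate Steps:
f(A) = -8 + 6*A (f(A) = 6*A - 8 = -8 + 6*A)
36713/5232 - 15775/(82 + f(11))**2 = 36713/5232 - 15775/(82 + (-8 + 6*11))**2 = 36713*(1/5232) - 15775/(82 + (-8 + 66))**2 = 36713/5232 - 15775/(82 + 58)**2 = 36713/5232 - 15775/(140**2) = 36713/5232 - 15775/19600 = 36713/5232 - 15775*1/19600 = 36713/5232 - 631/784 = 199075/32046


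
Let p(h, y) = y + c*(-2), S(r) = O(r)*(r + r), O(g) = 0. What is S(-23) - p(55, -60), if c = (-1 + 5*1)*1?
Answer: 68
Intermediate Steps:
c = 4 (c = (-1 + 5)*1 = 4*1 = 4)
S(r) = 0 (S(r) = 0*(r + r) = 0*(2*r) = 0)
p(h, y) = -8 + y (p(h, y) = y + 4*(-2) = y - 8 = -8 + y)
S(-23) - p(55, -60) = 0 - (-8 - 60) = 0 - 1*(-68) = 0 + 68 = 68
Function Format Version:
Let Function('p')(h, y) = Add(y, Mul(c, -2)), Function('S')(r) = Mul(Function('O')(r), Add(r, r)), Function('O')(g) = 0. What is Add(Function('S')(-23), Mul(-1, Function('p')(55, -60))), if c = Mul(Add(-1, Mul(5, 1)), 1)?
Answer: 68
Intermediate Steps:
c = 4 (c = Mul(Add(-1, 5), 1) = Mul(4, 1) = 4)
Function('S')(r) = 0 (Function('S')(r) = Mul(0, Add(r, r)) = Mul(0, Mul(2, r)) = 0)
Function('p')(h, y) = Add(-8, y) (Function('p')(h, y) = Add(y, Mul(4, -2)) = Add(y, -8) = Add(-8, y))
Add(Function('S')(-23), Mul(-1, Function('p')(55, -60))) = Add(0, Mul(-1, Add(-8, -60))) = Add(0, Mul(-1, -68)) = Add(0, 68) = 68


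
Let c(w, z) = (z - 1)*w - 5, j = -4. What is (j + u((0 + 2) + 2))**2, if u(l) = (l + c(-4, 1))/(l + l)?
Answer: 1089/64 ≈ 17.016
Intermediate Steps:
c(w, z) = -5 + w*(-1 + z) (c(w, z) = (-1 + z)*w - 5 = w*(-1 + z) - 5 = -5 + w*(-1 + z))
u(l) = (-5 + l)/(2*l) (u(l) = (l + (-5 - 1*(-4) - 4*1))/(l + l) = (l + (-5 + 4 - 4))/((2*l)) = (l - 5)*(1/(2*l)) = (-5 + l)*(1/(2*l)) = (-5 + l)/(2*l))
(j + u((0 + 2) + 2))**2 = (-4 + (-5 + ((0 + 2) + 2))/(2*((0 + 2) + 2)))**2 = (-4 + (-5 + (2 + 2))/(2*(2 + 2)))**2 = (-4 + (1/2)*(-5 + 4)/4)**2 = (-4 + (1/2)*(1/4)*(-1))**2 = (-4 - 1/8)**2 = (-33/8)**2 = 1089/64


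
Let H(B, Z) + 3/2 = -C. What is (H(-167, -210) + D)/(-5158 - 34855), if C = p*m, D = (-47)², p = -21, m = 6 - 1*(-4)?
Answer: -4835/80026 ≈ -0.060418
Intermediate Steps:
m = 10 (m = 6 + 4 = 10)
D = 2209
C = -210 (C = -21*10 = -210)
H(B, Z) = 417/2 (H(B, Z) = -3/2 - 1*(-210) = -3/2 + 210 = 417/2)
(H(-167, -210) + D)/(-5158 - 34855) = (417/2 + 2209)/(-5158 - 34855) = (4835/2)/(-40013) = (4835/2)*(-1/40013) = -4835/80026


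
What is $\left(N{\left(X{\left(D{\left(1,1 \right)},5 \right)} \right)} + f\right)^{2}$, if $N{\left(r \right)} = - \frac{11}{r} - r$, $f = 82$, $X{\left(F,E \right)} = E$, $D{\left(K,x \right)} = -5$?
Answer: $\frac{139876}{25} \approx 5595.0$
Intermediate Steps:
$N{\left(r \right)} = - r - \frac{11}{r}$
$\left(N{\left(X{\left(D{\left(1,1 \right)},5 \right)} \right)} + f\right)^{2} = \left(\left(\left(-1\right) 5 - \frac{11}{5}\right) + 82\right)^{2} = \left(\left(-5 - \frac{11}{5}\right) + 82\right)^{2} = \left(- \frac{36}{5} + 82\right)^{2} = \left(\frac{374}{5}\right)^{2} = \frac{139876}{25}$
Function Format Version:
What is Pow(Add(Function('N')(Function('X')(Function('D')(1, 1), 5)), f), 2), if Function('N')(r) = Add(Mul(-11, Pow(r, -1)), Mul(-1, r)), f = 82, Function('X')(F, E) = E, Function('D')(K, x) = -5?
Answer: Rational(139876, 25) ≈ 5595.0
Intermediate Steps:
Function('N')(r) = Add(Mul(-1, r), Mul(-11, Pow(r, -1)))
Pow(Add(Function('N')(Function('X')(Function('D')(1, 1), 5)), f), 2) = Pow(Add(Add(Mul(-1, 5), Mul(-11, Pow(5, -1))), 82), 2) = Pow(Add(Add(-5, Mul(-11, Rational(1, 5))), 82), 2) = Pow(Add(Add(-5, Rational(-11, 5)), 82), 2) = Pow(Add(Rational(-36, 5), 82), 2) = Pow(Rational(374, 5), 2) = Rational(139876, 25)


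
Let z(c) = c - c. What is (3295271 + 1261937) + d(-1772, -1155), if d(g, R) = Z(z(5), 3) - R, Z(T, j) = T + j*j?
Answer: 4558372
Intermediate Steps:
z(c) = 0
Z(T, j) = T + j²
d(g, R) = 9 - R (d(g, R) = (0 + 3²) - R = (0 + 9) - R = 9 - R)
(3295271 + 1261937) + d(-1772, -1155) = (3295271 + 1261937) + (9 - 1*(-1155)) = 4557208 + (9 + 1155) = 4557208 + 1164 = 4558372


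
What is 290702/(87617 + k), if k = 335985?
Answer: 145351/211801 ≈ 0.68626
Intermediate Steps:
290702/(87617 + k) = 290702/(87617 + 335985) = 290702/423602 = 290702*(1/423602) = 145351/211801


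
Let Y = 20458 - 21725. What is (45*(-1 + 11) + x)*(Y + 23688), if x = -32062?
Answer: -708772652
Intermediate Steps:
Y = -1267
(45*(-1 + 11) + x)*(Y + 23688) = (45*(-1 + 11) - 32062)*(-1267 + 23688) = (45*10 - 32062)*22421 = (450 - 32062)*22421 = -31612*22421 = -708772652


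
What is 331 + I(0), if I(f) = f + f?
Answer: 331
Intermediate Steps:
I(f) = 2*f
331 + I(0) = 331 + 2*0 = 331 + 0 = 331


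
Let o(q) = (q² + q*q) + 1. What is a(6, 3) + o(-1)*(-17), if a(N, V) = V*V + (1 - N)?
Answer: -47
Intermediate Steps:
a(N, V) = 1 + V² - N (a(N, V) = V² + (1 - N) = 1 + V² - N)
o(q) = 1 + 2*q² (o(q) = (q² + q²) + 1 = 2*q² + 1 = 1 + 2*q²)
a(6, 3) + o(-1)*(-17) = (1 + 3² - 1*6) + (1 + 2*(-1)²)*(-17) = (1 + 9 - 6) + (1 + 2*1)*(-17) = 4 + (1 + 2)*(-17) = 4 + 3*(-17) = 4 - 51 = -47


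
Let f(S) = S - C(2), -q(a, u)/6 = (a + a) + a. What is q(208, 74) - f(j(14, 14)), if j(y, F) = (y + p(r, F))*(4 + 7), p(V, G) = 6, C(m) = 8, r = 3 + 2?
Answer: -3956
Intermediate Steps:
r = 5
j(y, F) = 66 + 11*y (j(y, F) = (y + 6)*(4 + 7) = (6 + y)*11 = 66 + 11*y)
q(a, u) = -18*a (q(a, u) = -6*((a + a) + a) = -6*(2*a + a) = -18*a)
f(S) = -8 + S (f(S) = S - 1*8 = S - 8 = -8 + S)
q(208, 74) - f(j(14, 14)) = -18*208 - (-8 + (66 + 11*14)) = -3744 - (-8 + (66 + 154)) = -3744 - (-8 + 220) = -3744 - 1*212 = -3744 - 212 = -3956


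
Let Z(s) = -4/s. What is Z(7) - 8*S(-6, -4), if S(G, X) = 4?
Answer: -228/7 ≈ -32.571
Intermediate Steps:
Z(7) - 8*S(-6, -4) = -4/7 - 8*4 = -4*⅐ - 32 = -4/7 - 32 = -228/7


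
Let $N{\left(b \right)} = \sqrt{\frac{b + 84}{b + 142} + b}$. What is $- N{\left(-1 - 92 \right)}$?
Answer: $- \frac{i \sqrt{4566}}{7} \approx - 9.6532 i$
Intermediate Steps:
$N{\left(b \right)} = \sqrt{b + \frac{84 + b}{142 + b}}$ ($N{\left(b \right)} = \sqrt{\frac{84 + b}{142 + b} + b} = \sqrt{b + \frac{84 + b}{142 + b}}$)
$- N{\left(-1 - 92 \right)} = - \sqrt{\frac{84 - 93 + \left(-1 - 92\right) \left(142 - 93\right)}{142 - 93}} = - \sqrt{\frac{84 - 93 - 93 \left(142 - 93\right)}{142 - 93}} = - \sqrt{\frac{84 - 93 - 4557}{49}} = - \sqrt{\frac{1}{49} \left(-4566\right)} = - \sqrt{- \frac{4566}{49}} = - \frac{i \sqrt{4566}}{7}$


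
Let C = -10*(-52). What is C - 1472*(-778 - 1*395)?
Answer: 1727176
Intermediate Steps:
C = 520
C - 1472*(-778 - 1*395) = 520 - 1472*(-778 - 1*395) = 520 - 1472*(-778 - 395) = 520 - 1472*(-1173) = 520 + 1726656 = 1727176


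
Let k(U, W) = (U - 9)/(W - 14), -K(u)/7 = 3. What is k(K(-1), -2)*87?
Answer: 1305/8 ≈ 163.13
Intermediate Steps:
K(u) = -21 (K(u) = -7*3 = -21)
k(U, W) = (-9 + U)/(-14 + W)
k(K(-1), -2)*87 = ((-9 - 21)/(-14 - 2))*87 = (-30/(-16))*87 = -1/16*(-30)*87 = (15/8)*87 = 1305/8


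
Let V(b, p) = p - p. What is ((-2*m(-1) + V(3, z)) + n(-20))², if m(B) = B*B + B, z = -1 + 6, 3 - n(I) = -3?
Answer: 36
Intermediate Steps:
n(I) = 6 (n(I) = 3 - 1*(-3) = 3 + 3 = 6)
z = 5
m(B) = B + B² (m(B) = B² + B = B + B²)
V(b, p) = 0
((-2*m(-1) + V(3, z)) + n(-20))² = ((-(-2)*(1 - 1) + 0) + 6)² = ((-(-2)*0 + 0) + 6)² = ((-2*0 + 0) + 6)² = ((0 + 0) + 6)² = (0 + 6)² = 6² = 36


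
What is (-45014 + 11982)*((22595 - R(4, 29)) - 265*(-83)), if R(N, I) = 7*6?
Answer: -1471509536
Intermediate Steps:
R(N, I) = 42
(-45014 + 11982)*((22595 - R(4, 29)) - 265*(-83)) = (-45014 + 11982)*((22595 - 1*42) - 265*(-83)) = -33032*((22595 - 42) + 21995) = -33032*(22553 + 21995) = -33032*44548 = -1471509536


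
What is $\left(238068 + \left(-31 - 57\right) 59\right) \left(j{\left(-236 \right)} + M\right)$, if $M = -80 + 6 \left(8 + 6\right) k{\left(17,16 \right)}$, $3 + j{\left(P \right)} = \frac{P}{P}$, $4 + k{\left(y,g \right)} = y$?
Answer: $235204760$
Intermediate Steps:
$k{\left(y,g \right)} = -4 + y$
$j{\left(P \right)} = -2$ ($j{\left(P \right)} = -3 + \frac{P}{P} = -3 + 1 = -2$)
$M = 1012$ ($M = -80 + 6 \left(8 + 6\right) \left(-4 + 17\right) = -80 + 6 \cdot 14 \cdot 13 = -80 + 84 \cdot 13 = -80 + 1092 = 1012$)
$\left(238068 + \left(-31 - 57\right) 59\right) \left(j{\left(-236 \right)} + M\right) = \left(238068 + \left(-31 - 57\right) 59\right) \left(-2 + 1012\right) = \left(238068 - 5192\right) 1010 = 232876 \cdot 1010 = 235204760$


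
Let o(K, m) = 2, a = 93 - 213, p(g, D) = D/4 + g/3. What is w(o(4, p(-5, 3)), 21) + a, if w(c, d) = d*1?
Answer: -99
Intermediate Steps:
p(g, D) = g/3 + D/4 (p(g, D) = D*(¼) + g*(⅓) = D/4 + g/3 = g/3 + D/4)
a = -120
w(c, d) = d
w(o(4, p(-5, 3)), 21) + a = 21 - 120 = -99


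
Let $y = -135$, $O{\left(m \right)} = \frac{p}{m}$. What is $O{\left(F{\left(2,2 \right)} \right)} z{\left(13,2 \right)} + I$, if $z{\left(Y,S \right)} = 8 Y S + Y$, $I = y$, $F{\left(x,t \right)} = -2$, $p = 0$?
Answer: $-135$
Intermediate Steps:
$O{\left(m \right)} = 0$ ($O{\left(m \right)} = \frac{0}{m} = 0$)
$I = -135$
$z{\left(Y,S \right)} = Y + 8 S Y$ ($z{\left(Y,S \right)} = 8 S Y + Y = Y + 8 S Y$)
$O{\left(F{\left(2,2 \right)} \right)} z{\left(13,2 \right)} + I = 0 \cdot 13 \left(1 + 8 \cdot 2\right) - 135 = 0 \cdot 13 \left(1 + 16\right) - 135 = 0 \cdot 13 \cdot 17 - 135 = 0 \cdot 221 - 135 = 0 - 135 = -135$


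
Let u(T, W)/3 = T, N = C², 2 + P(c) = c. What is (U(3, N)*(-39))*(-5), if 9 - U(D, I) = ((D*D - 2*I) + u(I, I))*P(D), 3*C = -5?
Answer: -1625/3 ≈ -541.67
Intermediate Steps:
C = -5/3 (C = (⅓)*(-5) = -5/3 ≈ -1.6667)
P(c) = -2 + c
N = 25/9 (N = (-5/3)² = 25/9 ≈ 2.7778)
u(T, W) = 3*T
U(D, I) = 9 - (-2 + D)*(I + D²) (U(D, I) = 9 - ((D*D - 2*I) + 3*I)*(-2 + D) = 9 - ((D² - 2*I) + 3*I)*(-2 + D) = 9 - (I + D²)*(-2 + D) = 9 - (-2 + D)*(I + D²))
(U(3, N)*(-39))*(-5) = ((9 + 3²*(2 - 1*3) - 1*25/9*(-2 + 3))*(-39))*(-5) = ((9 + 9*(2 - 3) - 1*25/9*1)*(-39))*(-5) = ((9 + 9*(-1) - 25/9)*(-39))*(-5) = ((9 - 9 - 25/9)*(-39))*(-5) = -25/9*(-39)*(-5) = (325/3)*(-5) = -1625/3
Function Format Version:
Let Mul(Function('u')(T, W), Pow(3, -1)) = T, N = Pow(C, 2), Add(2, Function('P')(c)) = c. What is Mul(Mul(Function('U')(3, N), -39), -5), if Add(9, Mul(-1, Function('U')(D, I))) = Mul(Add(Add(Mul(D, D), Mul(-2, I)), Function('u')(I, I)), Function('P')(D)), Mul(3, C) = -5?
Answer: Rational(-1625, 3) ≈ -541.67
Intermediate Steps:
C = Rational(-5, 3) (C = Mul(Rational(1, 3), -5) = Rational(-5, 3) ≈ -1.6667)
Function('P')(c) = Add(-2, c)
N = Rational(25, 9) (N = Pow(Rational(-5, 3), 2) = Rational(25, 9) ≈ 2.7778)
Function('u')(T, W) = Mul(3, T)
Function('U')(D, I) = Add(9, Mul(-1, Add(-2, D), Add(I, Pow(D, 2)))) (Function('U')(D, I) = Add(9, Mul(-1, Mul(Add(Add(Mul(D, D), Mul(-2, I)), Mul(3, I)), Add(-2, D)))) = Add(9, Mul(-1, Mul(Add(Add(Pow(D, 2), Mul(-2, I)), Mul(3, I)), Add(-2, D)))) = Add(9, Mul(-1, Mul(Add(I, Pow(D, 2)), Add(-2, D)))) = Add(9, Mul(-1, Mul(Add(-2, D), Add(I, Pow(D, 2))))) = Add(9, Mul(-1, Add(-2, D), Add(I, Pow(D, 2)))))
Mul(Mul(Function('U')(3, N), -39), -5) = Mul(Mul(Add(9, Mul(Pow(3, 2), Add(2, Mul(-1, 3))), Mul(-1, Rational(25, 9), Add(-2, 3))), -39), -5) = Mul(Mul(Add(9, Mul(9, Add(2, -3)), Mul(-1, Rational(25, 9), 1)), -39), -5) = Mul(Mul(Add(9, Mul(9, -1), Rational(-25, 9)), -39), -5) = Mul(Mul(Add(9, -9, Rational(-25, 9)), -39), -5) = Mul(Mul(Rational(-25, 9), -39), -5) = Mul(Rational(325, 3), -5) = Rational(-1625, 3)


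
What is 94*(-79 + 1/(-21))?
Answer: -156040/21 ≈ -7430.5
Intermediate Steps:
94*(-79 + 1/(-21)) = 94*(-79 - 1/21) = 94*(-1660/21) = -156040/21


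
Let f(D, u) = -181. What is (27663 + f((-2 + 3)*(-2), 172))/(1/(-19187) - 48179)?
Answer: -20280659/35554249 ≈ -0.57041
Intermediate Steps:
(27663 + f((-2 + 3)*(-2), 172))/(1/(-19187) - 48179) = (27663 - 181)/(1/(-19187) - 48179) = 27482/(-1/19187 - 48179) = 27482/(-924410474/19187) = 27482*(-19187/924410474) = -20280659/35554249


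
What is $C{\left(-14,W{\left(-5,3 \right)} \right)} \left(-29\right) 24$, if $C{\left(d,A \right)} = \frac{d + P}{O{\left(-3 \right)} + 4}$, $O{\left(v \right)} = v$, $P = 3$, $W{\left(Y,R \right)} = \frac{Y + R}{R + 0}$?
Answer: $7656$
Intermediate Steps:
$W{\left(Y,R \right)} = \frac{R + Y}{R}$
$C{\left(d,A \right)} = 3 + d$ ($C{\left(d,A \right)} = \frac{d + 3}{-3 + 4} = \frac{3 + d}{1} = \left(3 + d\right) 1 = 3 + d$)
$C{\left(-14,W{\left(-5,3 \right)} \right)} \left(-29\right) 24 = \left(3 - 14\right) \left(-29\right) 24 = \left(-11\right) \left(-29\right) 24 = 319 \cdot 24 = 7656$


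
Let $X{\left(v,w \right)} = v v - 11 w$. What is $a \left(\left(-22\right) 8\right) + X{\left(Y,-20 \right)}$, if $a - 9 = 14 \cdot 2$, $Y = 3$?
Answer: $-6283$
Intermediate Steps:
$X{\left(v,w \right)} = v^{2} - 11 w$
$a = 37$ ($a = 9 + 14 \cdot 2 = 9 + 28 = 37$)
$a \left(\left(-22\right) 8\right) + X{\left(Y,-20 \right)} = 37 \left(\left(-22\right) 8\right) + \left(3^{2} - -220\right) = 37 \left(-176\right) + \left(9 + 220\right) = -6512 + 229 = -6283$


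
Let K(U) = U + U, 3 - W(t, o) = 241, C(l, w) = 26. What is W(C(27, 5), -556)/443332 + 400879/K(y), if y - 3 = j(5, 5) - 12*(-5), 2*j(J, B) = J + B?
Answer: 44430614115/15073288 ≈ 2947.6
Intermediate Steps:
j(J, B) = B/2 + J/2 (j(J, B) = (J + B)/2 = (B + J)/2 = B/2 + J/2)
W(t, o) = -238 (W(t, o) = 3 - 1*241 = 3 - 241 = -238)
y = 68 (y = 3 + (((½)*5 + (½)*5) - 12*(-5)) = 3 + ((5/2 + 5/2) + 60) = 3 + (5 + 60) = 3 + 65 = 68)
K(U) = 2*U
W(C(27, 5), -556)/443332 + 400879/K(y) = -238/443332 + 400879/((2*68)) = -238*1/443332 + 400879/136 = -119/221666 + 400879*(1/136) = -119/221666 + 400879/136 = 44430614115/15073288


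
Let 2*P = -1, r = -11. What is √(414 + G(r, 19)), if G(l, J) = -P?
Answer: √1658/2 ≈ 20.359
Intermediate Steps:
P = -½ (P = (½)*(-1) = -½ ≈ -0.50000)
G(l, J) = ½ (G(l, J) = -1*(-½) = ½)
√(414 + G(r, 19)) = √(414 + ½) = √(829/2) = √1658/2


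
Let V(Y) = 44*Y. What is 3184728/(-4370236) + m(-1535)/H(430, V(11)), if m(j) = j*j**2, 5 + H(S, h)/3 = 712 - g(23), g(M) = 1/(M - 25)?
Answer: -1580629981440368/927582591 ≈ -1.7040e+6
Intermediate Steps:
g(M) = 1/(-25 + M)
H(S, h) = 4245/2 (H(S, h) = -15 + 3*(712 - 1/(-25 + 23)) = -15 + 3*(712 - 1/(-2)) = -15 + 3*(712 - 1*(-1/2)) = -15 + 3*(712 + 1/2) = -15 + 3*(1425/2) = -15 + 4275/2 = 4245/2)
m(j) = j**3
3184728/(-4370236) + m(-1535)/H(430, V(11)) = 3184728/(-4370236) + (-1535)**3/(4245/2) = 3184728*(-1/4370236) - 3616805375*2/4245 = -796182/1092559 - 1446722150/849 = -1580629981440368/927582591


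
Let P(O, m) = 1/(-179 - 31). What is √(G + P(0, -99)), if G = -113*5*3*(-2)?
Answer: √149498790/210 ≈ 58.224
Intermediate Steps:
P(O, m) = -1/210 (P(O, m) = 1/(-210) = -1/210)
G = 3390 (G = -1695*(-2) = -113*(-30) = 3390)
√(G + P(0, -99)) = √(3390 - 1/210) = √(711899/210) = √149498790/210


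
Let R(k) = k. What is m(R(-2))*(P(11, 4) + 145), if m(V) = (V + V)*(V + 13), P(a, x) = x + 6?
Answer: -6820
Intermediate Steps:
P(a, x) = 6 + x
m(V) = 2*V*(13 + V) (m(V) = (2*V)*(13 + V) = 2*V*(13 + V))
m(R(-2))*(P(11, 4) + 145) = (2*(-2)*(13 - 2))*((6 + 4) + 145) = (2*(-2)*11)*(10 + 145) = -44*155 = -6820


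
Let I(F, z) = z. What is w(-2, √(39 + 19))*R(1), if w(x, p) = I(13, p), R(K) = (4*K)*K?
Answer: 4*√58 ≈ 30.463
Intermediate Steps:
R(K) = 4*K²
w(x, p) = p
w(-2, √(39 + 19))*R(1) = √(39 + 19)*(4*1²) = √58*(4*1) = √58*4 = 4*√58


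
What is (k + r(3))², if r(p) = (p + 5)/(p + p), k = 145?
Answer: 192721/9 ≈ 21413.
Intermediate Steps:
r(p) = (5 + p)/(2*p) (r(p) = (5 + p)/((2*p)) = (5 + p)*(1/(2*p)) = (5 + p)/(2*p))
(k + r(3))² = (145 + (½)*(5 + 3)/3)² = (145 + (½)*(⅓)*8)² = (145 + 4/3)² = (439/3)² = 192721/9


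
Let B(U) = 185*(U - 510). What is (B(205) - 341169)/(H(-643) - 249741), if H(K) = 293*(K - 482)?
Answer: 198797/289683 ≈ 0.68626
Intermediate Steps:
B(U) = -94350 + 185*U (B(U) = 185*(-510 + U) = -94350 + 185*U)
H(K) = -141226 + 293*K (H(K) = 293*(-482 + K) = -141226 + 293*K)
(B(205) - 341169)/(H(-643) - 249741) = ((-94350 + 185*205) - 341169)/((-141226 + 293*(-643)) - 249741) = ((-94350 + 37925) - 341169)/((-141226 - 188399) - 249741) = (-56425 - 341169)/(-329625 - 249741) = -397594/(-579366) = -397594*(-1/579366) = 198797/289683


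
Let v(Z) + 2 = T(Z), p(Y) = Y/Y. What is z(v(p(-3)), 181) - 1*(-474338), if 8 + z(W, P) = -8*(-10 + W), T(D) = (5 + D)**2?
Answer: 474138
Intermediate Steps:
p(Y) = 1
v(Z) = -2 + (5 + Z)**2
z(W, P) = 72 - 8*W (z(W, P) = -8 - 8*(-10 + W) = -8 + (80 - 8*W) = 72 - 8*W)
z(v(p(-3)), 181) - 1*(-474338) = (72 - 8*(-2 + (5 + 1)**2)) - 1*(-474338) = (72 - 8*(-2 + 6**2)) + 474338 = (72 - 8*(-2 + 36)) + 474338 = (72 - 8*34) + 474338 = (72 - 272) + 474338 = -200 + 474338 = 474138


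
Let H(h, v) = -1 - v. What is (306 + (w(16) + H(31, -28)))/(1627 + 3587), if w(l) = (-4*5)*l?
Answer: 13/5214 ≈ 0.0024933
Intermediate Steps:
w(l) = -20*l
(306 + (w(16) + H(31, -28)))/(1627 + 3587) = (306 + (-20*16 + (-1 - 1*(-28))))/(1627 + 3587) = (306 + (-320 + (-1 + 28)))/5214 = (306 + (-320 + 27))*(1/5214) = (306 - 293)*(1/5214) = 13*(1/5214) = 13/5214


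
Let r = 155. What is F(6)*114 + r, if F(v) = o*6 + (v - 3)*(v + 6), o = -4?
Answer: 1523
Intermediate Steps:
F(v) = -24 + (-3 + v)*(6 + v) (F(v) = -4*6 + (v - 3)*(v + 6) = -24 + (-3 + v)*(6 + v))
F(6)*114 + r = (-42 + 6² + 3*6)*114 + 155 = (-42 + 36 + 18)*114 + 155 = 12*114 + 155 = 1368 + 155 = 1523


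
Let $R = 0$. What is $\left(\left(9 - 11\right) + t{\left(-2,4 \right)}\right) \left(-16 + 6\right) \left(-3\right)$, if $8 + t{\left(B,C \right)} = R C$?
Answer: $-300$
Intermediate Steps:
$t{\left(B,C \right)} = -8$ ($t{\left(B,C \right)} = -8 + 0 C = -8 + 0 = -8$)
$\left(\left(9 - 11\right) + t{\left(-2,4 \right)}\right) \left(-16 + 6\right) \left(-3\right) = \left(\left(9 - 11\right) - 8\right) \left(-16 + 6\right) \left(-3\right) = \left(-2 - 8\right) \left(-10\right) \left(-3\right) = \left(-10\right) \left(-10\right) \left(-3\right) = 100 \left(-3\right) = -300$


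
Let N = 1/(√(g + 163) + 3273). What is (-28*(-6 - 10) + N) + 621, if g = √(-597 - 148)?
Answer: 1069 + 1/(3273 + √(163 + I*√745)) ≈ 1069.0 - 9.8665e-8*I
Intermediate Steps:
g = I*√745 (g = √(-745) = I*√745 ≈ 27.295*I)
N = 1/(3273 + √(163 + I*√745)) (N = 1/(√(I*√745 + 163) + 3273) = 1/(√(163 + I*√745) + 3273) = 1/(3273 + √(163 + I*√745)) ≈ 0.00030434 - 9.87e-8*I)
(-28*(-6 - 10) + N) + 621 = (-28*(-6 - 10) + 1/(3273 + √(163 + I*√745))) + 621 = (-28*(-16) + 1/(3273 + √(163 + I*√745))) + 621 = (448 + 1/(3273 + √(163 + I*√745))) + 621 = 1069 + 1/(3273 + √(163 + I*√745))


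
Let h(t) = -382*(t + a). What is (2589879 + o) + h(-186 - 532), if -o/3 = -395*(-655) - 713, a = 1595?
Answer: 1480829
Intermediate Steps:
o = -774036 (o = -3*(-395*(-655) - 713) = -3*(258725 - 713) = -3*258012 = -774036)
h(t) = -609290 - 382*t (h(t) = -382*(t + 1595) = -382*(1595 + t) = -609290 - 382*t)
(2589879 + o) + h(-186 - 532) = (2589879 - 774036) + (-609290 - 382*(-186 - 532)) = 1815843 + (-609290 - 382*(-718)) = 1815843 + (-609290 + 274276) = 1815843 - 335014 = 1480829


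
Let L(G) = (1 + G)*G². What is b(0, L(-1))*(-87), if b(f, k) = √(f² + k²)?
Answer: 0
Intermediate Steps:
L(G) = G²*(1 + G)
b(0, L(-1))*(-87) = √(0² + ((-1)²*(1 - 1))²)*(-87) = √(0 + (1*0)²)*(-87) = √(0 + 0²)*(-87) = √(0 + 0)*(-87) = √0*(-87) = 0*(-87) = 0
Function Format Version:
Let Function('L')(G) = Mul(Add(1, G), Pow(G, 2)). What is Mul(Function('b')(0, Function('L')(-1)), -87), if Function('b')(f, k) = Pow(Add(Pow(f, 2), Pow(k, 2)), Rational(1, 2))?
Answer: 0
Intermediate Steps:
Function('L')(G) = Mul(Pow(G, 2), Add(1, G))
Mul(Function('b')(0, Function('L')(-1)), -87) = Mul(Pow(Add(Pow(0, 2), Pow(Mul(Pow(-1, 2), Add(1, -1)), 2)), Rational(1, 2)), -87) = Mul(Pow(Add(0, Pow(Mul(1, 0), 2)), Rational(1, 2)), -87) = Mul(Pow(Add(0, Pow(0, 2)), Rational(1, 2)), -87) = Mul(Pow(Add(0, 0), Rational(1, 2)), -87) = Mul(Pow(0, Rational(1, 2)), -87) = Mul(0, -87) = 0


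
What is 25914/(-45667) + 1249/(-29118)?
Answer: -811601935/1329731706 ≈ -0.61035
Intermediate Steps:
25914/(-45667) + 1249/(-29118) = 25914*(-1/45667) + 1249*(-1/29118) = -25914/45667 - 1249/29118 = -811601935/1329731706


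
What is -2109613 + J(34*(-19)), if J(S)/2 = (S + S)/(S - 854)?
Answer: -791104229/375 ≈ -2.1096e+6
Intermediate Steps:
J(S) = 4*S/(-854 + S) (J(S) = 2*((S + S)/(S - 854)) = 2*((2*S)/(-854 + S)) = 2*(2*S/(-854 + S)) = 4*S/(-854 + S))
-2109613 + J(34*(-19)) = -2109613 + 4*(34*(-19))/(-854 + 34*(-19)) = -2109613 + 4*(-646)/(-854 - 646) = -2109613 + 4*(-646)/(-1500) = -2109613 + 4*(-646)*(-1/1500) = -2109613 + 646/375 = -791104229/375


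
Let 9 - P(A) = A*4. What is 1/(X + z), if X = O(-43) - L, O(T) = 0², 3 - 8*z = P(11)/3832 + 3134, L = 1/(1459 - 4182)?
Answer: -83476288/32670406255 ≈ -0.0025551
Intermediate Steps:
P(A) = 9 - 4*A (P(A) = 9 - A*4 = 9 - 4*A)
L = -1/2723 (L = 1/(-2723) = -1/2723 ≈ -0.00036724)
z = -11997957/30656 (z = 3/8 - ((9 - 4*11)/3832 + 3134)/8 = 3/8 - ((9 - 44)*(1/3832) + 3134)/8 = 3/8 - (-35*1/3832 + 3134)/8 = 3/8 - (-35/3832 + 3134)/8 = 3/8 - ⅛*12009453/3832 = 3/8 - 12009453/30656 = -11997957/30656 ≈ -391.37)
O(T) = 0
X = 1/2723 (X = 0 - 1*(-1/2723) = 0 + 1/2723 = 1/2723 ≈ 0.00036724)
1/(X + z) = 1/(1/2723 - 11997957/30656) = 1/(-32670406255/83476288) = -83476288/32670406255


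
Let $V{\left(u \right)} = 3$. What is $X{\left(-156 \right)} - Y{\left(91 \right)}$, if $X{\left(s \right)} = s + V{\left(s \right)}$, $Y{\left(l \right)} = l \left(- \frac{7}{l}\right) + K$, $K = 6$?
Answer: $-152$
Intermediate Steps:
$Y{\left(l \right)} = -1$ ($Y{\left(l \right)} = l \left(- \frac{7}{l}\right) + 6 = -7 + 6 = -1$)
$X{\left(s \right)} = 3 + s$ ($X{\left(s \right)} = s + 3 = 3 + s$)
$X{\left(-156 \right)} - Y{\left(91 \right)} = \left(3 - 156\right) - -1 = -153 + 1 = -152$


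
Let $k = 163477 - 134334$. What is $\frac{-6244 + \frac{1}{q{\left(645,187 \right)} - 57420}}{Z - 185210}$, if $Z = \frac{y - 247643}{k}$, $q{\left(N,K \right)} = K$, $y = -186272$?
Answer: $\frac{3471541874993}{102981415316395} \approx 0.03371$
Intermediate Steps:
$k = 29143$ ($k = 163477 - 134334 = 29143$)
$Z = - \frac{433915}{29143}$ ($Z = \frac{-186272 - 247643}{29143} = \left(-186272 - 247643\right) \frac{1}{29143} = \left(-433915\right) \frac{1}{29143} = - \frac{433915}{29143} \approx -14.889$)
$\frac{-6244 + \frac{1}{q{\left(645,187 \right)} - 57420}}{Z - 185210} = \frac{-6244 + \frac{1}{187 - 57420}}{- \frac{433915}{29143} - 185210} = \frac{-6244 + \frac{1}{-57233}}{- \frac{5398008945}{29143}} = \left(-6244 - \frac{1}{57233}\right) \left(- \frac{29143}{5398008945}\right) = \left(- \frac{357362853}{57233}\right) \left(- \frac{29143}{5398008945}\right) = \frac{3471541874993}{102981415316395}$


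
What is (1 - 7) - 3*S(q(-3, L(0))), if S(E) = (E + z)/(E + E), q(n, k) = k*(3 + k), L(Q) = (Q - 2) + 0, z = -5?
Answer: -45/4 ≈ -11.250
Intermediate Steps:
L(Q) = -2 + Q (L(Q) = (-2 + Q) + 0 = -2 + Q)
S(E) = (-5 + E)/(2*E) (S(E) = (E - 5)/(E + E) = (-5 + E)/((2*E)) = (-5 + E)*(1/(2*E)) = (-5 + E)/(2*E))
(1 - 7) - 3*S(q(-3, L(0))) = (1 - 7) - 3*(-5 + (-2 + 0)*(3 + (-2 + 0)))/(2*((-2 + 0)*(3 + (-2 + 0)))) = -6 - 3*(-5 - 2*(3 - 2))/(2*((-2*(3 - 2)))) = -6 - 3*(-5 - 2*1)/(2*((-2*1))) = -6 - 3*(-5 - 2)/(2*(-2)) = -6 - 3*(-1)*(-7)/(2*2) = -6 - 3*7/4 = -6 - 21/4 = -45/4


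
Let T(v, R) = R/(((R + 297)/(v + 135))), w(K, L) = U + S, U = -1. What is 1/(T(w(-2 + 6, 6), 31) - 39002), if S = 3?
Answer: -328/12788409 ≈ -2.5648e-5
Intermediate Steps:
w(K, L) = 2 (w(K, L) = -1 + 3 = 2)
T(v, R) = R*(135 + v)/(297 + R) (T(v, R) = R/(((297 + R)/(135 + v))) = R*((135 + v)/(297 + R)) = R*(135 + v)/(297 + R))
1/(T(w(-2 + 6, 6), 31) - 39002) = 1/(31*(135 + 2)/(297 + 31) - 39002) = 1/(31*137/328 - 39002) = 1/(31*(1/328)*137 - 39002) = 1/(4247/328 - 39002) = 1/(-12788409/328) = -328/12788409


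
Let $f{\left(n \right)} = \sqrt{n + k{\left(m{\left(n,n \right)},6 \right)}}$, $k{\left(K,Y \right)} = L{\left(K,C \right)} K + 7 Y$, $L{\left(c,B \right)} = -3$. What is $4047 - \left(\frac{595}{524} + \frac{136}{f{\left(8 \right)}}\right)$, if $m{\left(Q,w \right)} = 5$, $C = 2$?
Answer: $\frac{2120033}{524} - \frac{136 \sqrt{35}}{35} \approx 4022.9$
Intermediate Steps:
$k{\left(K,Y \right)} = - 3 K + 7 Y$
$f{\left(n \right)} = \sqrt{27 + n}$ ($f{\left(n \right)} = \sqrt{n + \left(\left(-3\right) 5 + 7 \cdot 6\right)} = \sqrt{n + \left(-15 + 42\right)} = \sqrt{n + 27} = \sqrt{27 + n}$)
$4047 - \left(\frac{595}{524} + \frac{136}{f{\left(8 \right)}}\right) = 4047 - \left(\frac{595}{524} + \frac{136}{\sqrt{27 + 8}}\right) = 4047 - \left(\frac{595}{524} + \frac{136}{\sqrt{35}}\right) = 4047 - \left(\frac{595}{524} + 136 \frac{\sqrt{35}}{35}\right) = 4047 - \left(\frac{595}{524} + \frac{136 \sqrt{35}}{35}\right) = \frac{2120033}{524} - \frac{136 \sqrt{35}}{35}$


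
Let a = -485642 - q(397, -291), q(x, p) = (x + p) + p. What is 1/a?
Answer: -1/485457 ≈ -2.0599e-6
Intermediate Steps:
q(x, p) = x + 2*p (q(x, p) = (p + x) + p = x + 2*p)
a = -485457 (a = -485642 - (397 + 2*(-291)) = -485642 - (397 - 582) = -485642 - 1*(-185) = -485642 + 185 = -485457)
1/a = 1/(-485457) = -1/485457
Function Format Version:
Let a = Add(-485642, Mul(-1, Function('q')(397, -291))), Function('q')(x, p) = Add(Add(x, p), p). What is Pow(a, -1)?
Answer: Rational(-1, 485457) ≈ -2.0599e-6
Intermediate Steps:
Function('q')(x, p) = Add(x, Mul(2, p)) (Function('q')(x, p) = Add(Add(p, x), p) = Add(x, Mul(2, p)))
a = -485457 (a = Add(-485642, Mul(-1, Add(397, Mul(2, -291)))) = Add(-485642, Mul(-1, Add(397, -582))) = Add(-485642, Mul(-1, -185)) = Add(-485642, 185) = -485457)
Pow(a, -1) = Pow(-485457, -1) = Rational(-1, 485457)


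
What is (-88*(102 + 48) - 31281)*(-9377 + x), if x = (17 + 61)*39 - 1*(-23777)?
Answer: -775837602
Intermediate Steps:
x = 26819 (x = 78*39 + 23777 = 3042 + 23777 = 26819)
(-88*(102 + 48) - 31281)*(-9377 + x) = (-88*(102 + 48) - 31281)*(-9377 + 26819) = (-88*150 - 31281)*17442 = (-13200 - 31281)*17442 = -44481*17442 = -775837602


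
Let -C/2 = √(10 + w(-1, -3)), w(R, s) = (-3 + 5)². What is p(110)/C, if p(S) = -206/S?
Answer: 103*√14/1540 ≈ 0.25025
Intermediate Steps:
w(R, s) = 4 (w(R, s) = 2² = 4)
C = -2*√14 (C = -2*√(10 + 4) = -2*√14 ≈ -7.4833)
p(110)/C = (-206/110)/((-2*√14)) = (-206*1/110)*(-√14/28) = -(-103)*√14/1540 = 103*√14/1540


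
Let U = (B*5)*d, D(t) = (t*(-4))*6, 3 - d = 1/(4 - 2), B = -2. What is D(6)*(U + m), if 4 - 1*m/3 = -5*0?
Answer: 1872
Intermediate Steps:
d = 5/2 (d = 3 - 1/(4 - 2) = 3 - 1/2 = 5/2 ≈ 2.5000)
D(t) = -24*t (D(t) = -4*t*6 = -24*t)
m = 12 (m = 12 - (-15)*0 = 12 - 3*0 = 12 + 0 = 12)
U = -25 (U = -2*5*(5/2) = -10*5/2 = -25)
D(6)*(U + m) = (-24*6)*(-25 + 12) = -144*(-13) = 1872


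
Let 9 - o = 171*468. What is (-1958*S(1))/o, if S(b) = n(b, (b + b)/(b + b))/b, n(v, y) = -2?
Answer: -3916/80019 ≈ -0.048938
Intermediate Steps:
S(b) = -2/b
o = -80019 (o = 9 - 171*468 = 9 - 1*80028 = 9 - 80028 = -80019)
(-1958*S(1))/o = -(-3916)/1/(-80019) = -(-3916)*(-1/80019) = -1958*(-2)*(-1/80019) = 3916*(-1/80019) = -3916/80019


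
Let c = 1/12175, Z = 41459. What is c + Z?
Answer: 504763326/12175 ≈ 41459.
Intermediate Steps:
c = 1/12175 ≈ 8.2136e-5
c + Z = 1/12175 + 41459 = 504763326/12175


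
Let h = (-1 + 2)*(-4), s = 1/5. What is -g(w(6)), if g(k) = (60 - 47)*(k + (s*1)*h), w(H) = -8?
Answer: 572/5 ≈ 114.40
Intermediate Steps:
s = 1/5 ≈ 0.20000
h = -4 (h = 1*(-4) = -4)
g(k) = -52/5 + 13*k (g(k) = (60 - 47)*(k + ((1/5)*1)*(-4)) = 13*(k + (1/5)*(-4)) = 13*(k - 4/5) = 13*(-4/5 + k) = -52/5 + 13*k)
-g(w(6)) = -(-52/5 + 13*(-8)) = -(-52/5 - 104) = -1*(-572/5) = 572/5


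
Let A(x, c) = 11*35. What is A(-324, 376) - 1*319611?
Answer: -319226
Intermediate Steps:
A(x, c) = 385
A(-324, 376) - 1*319611 = 385 - 1*319611 = 385 - 319611 = -319226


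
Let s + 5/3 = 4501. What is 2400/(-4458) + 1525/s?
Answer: -1999975/10029014 ≈ -0.19942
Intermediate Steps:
s = 13498/3 (s = -5/3 + 4501 = 13498/3 ≈ 4499.3)
2400/(-4458) + 1525/s = 2400/(-4458) + 1525/(13498/3) = 2400*(-1/4458) + 1525*(3/13498) = -400/743 + 4575/13498 = -1999975/10029014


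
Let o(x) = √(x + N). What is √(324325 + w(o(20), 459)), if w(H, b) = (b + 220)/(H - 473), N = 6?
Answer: √(153405046 - 324325*√26)/√(473 - √26) ≈ 569.49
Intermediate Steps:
o(x) = √(6 + x) (o(x) = √(x + 6) = √(6 + x))
w(H, b) = (220 + b)/(-473 + H)
√(324325 + w(o(20), 459)) = √(324325 + (220 + 459)/(-473 + √(6 + 20))) = √(324325 + 679/(-473 + √26))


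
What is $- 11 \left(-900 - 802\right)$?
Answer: $18722$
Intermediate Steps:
$- 11 \left(-900 - 802\right) = \left(-11\right) \left(-1702\right) = 18722$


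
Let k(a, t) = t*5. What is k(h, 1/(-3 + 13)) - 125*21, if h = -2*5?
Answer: -5249/2 ≈ -2624.5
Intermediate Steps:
h = -10
k(a, t) = 5*t
k(h, 1/(-3 + 13)) - 125*21 = 5/(-3 + 13) - 125*21 = 5/10 - 2625 = 5*(⅒) - 2625 = ½ - 2625 = -5249/2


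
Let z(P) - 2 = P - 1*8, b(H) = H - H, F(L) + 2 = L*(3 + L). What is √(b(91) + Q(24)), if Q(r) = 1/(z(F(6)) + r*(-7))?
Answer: I*√122/122 ≈ 0.090536*I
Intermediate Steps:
F(L) = -2 + L*(3 + L)
b(H) = 0
z(P) = -6 + P (z(P) = 2 + (P - 1*8) = 2 + (P - 8) = 2 + (-8 + P) = -6 + P)
Q(r) = 1/(46 - 7*r) (Q(r) = 1/((-6 + (-2 + 6² + 3*6)) + r*(-7)) = 1/((-6 + (-2 + 36 + 18)) - 7*r) = 1/((-6 + 52) - 7*r) = 1/(46 - 7*r))
√(b(91) + Q(24)) = √(0 - 1/(-46 + 7*24)) = √(0 - 1/(-46 + 168)) = √(0 - 1/122) = √(-1/122) = I*√122/122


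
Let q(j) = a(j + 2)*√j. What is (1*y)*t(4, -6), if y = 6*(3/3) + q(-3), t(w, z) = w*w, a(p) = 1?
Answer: 96 + 16*I*√3 ≈ 96.0 + 27.713*I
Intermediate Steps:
q(j) = √j (q(j) = 1*√j = √j)
t(w, z) = w²
y = 6 + I*√3 (y = 6*(3/3) + √(-3) = 6*(3*(⅓)) + I*√3 = 6*1 + I*√3 = 6 + I*√3 ≈ 6.0 + 1.732*I)
(1*y)*t(4, -6) = (1*(6 + I*√3))*4² = (6 + I*√3)*16 = 96 + 16*I*√3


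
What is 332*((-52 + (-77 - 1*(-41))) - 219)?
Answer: -101924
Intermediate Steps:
332*((-52 + (-77 - 1*(-41))) - 219) = 332*((-52 + (-77 + 41)) - 219) = 332*((-52 - 36) - 219) = 332*(-88 - 219) = 332*(-307) = -101924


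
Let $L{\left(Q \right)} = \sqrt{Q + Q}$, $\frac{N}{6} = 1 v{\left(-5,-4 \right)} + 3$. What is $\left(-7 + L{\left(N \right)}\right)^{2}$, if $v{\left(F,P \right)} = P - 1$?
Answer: $25 - 28 i \sqrt{6} \approx 25.0 - 68.586 i$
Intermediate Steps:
$v{\left(F,P \right)} = -1 + P$
$N = -12$ ($N = 6 \left(1 \left(-1 - 4\right) + 3\right) = 6 \left(1 \left(-5\right) + 3\right) = 6 \left(-5 + 3\right) = 6 \left(-2\right) = -12$)
$L{\left(Q \right)} = \sqrt{2} \sqrt{Q}$ ($L{\left(Q \right)} = \sqrt{2 Q} = \sqrt{2} \sqrt{Q}$)
$\left(-7 + L{\left(N \right)}\right)^{2} = \left(-7 + \sqrt{2} \sqrt{-12}\right)^{2} = \left(-7 + \sqrt{2} \cdot 2 i \sqrt{3}\right)^{2} = \left(-7 + 2 i \sqrt{6}\right)^{2}$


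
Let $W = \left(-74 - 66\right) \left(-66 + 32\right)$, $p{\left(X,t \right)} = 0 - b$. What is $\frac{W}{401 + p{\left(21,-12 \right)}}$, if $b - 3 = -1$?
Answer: $\frac{680}{57} \approx 11.93$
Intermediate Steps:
$b = 2$ ($b = 3 - 1 = 2$)
$p{\left(X,t \right)} = -2$ ($p{\left(X,t \right)} = 0 - 2 = -2$)
$W = 4760$ ($W = \left(-140\right) \left(-34\right) = 4760$)
$\frac{W}{401 + p{\left(21,-12 \right)}} = \frac{4760}{401 - 2} = \frac{4760}{399} = 4760 \cdot \frac{1}{399} = \frac{680}{57}$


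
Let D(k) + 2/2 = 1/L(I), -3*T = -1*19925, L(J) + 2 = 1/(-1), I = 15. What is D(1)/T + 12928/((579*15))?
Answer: 51511132/34609725 ≈ 1.4883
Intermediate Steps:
L(J) = -3 (L(J) = -2 + 1/(-1) = -2 - 1 = -3)
T = 19925/3 (T = -(-1)*19925/3 = -⅓*(-19925) = 19925/3 ≈ 6641.7)
D(k) = -4/3 (D(k) = -1 + 1/(-3) = -1 - ⅓ = -4/3)
D(1)/T + 12928/((579*15)) = -4/(3*19925/3) + 12928/((579*15)) = -4/3*3/19925 + 12928/8685 = -4/19925 + 12928*(1/8685) = -4/19925 + 12928/8685 = 51511132/34609725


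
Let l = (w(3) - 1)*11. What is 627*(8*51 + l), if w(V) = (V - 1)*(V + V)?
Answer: 331683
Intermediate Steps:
w(V) = 2*V*(-1 + V) (w(V) = (-1 + V)*(2*V) = 2*V*(-1 + V))
l = 121 (l = (2*3*(-1 + 3) - 1)*11 = (2*3*2 - 1)*11 = (12 - 1)*11 = 11*11 = 121)
627*(8*51 + l) = 627*(8*51 + 121) = 627*(408 + 121) = 627*529 = 331683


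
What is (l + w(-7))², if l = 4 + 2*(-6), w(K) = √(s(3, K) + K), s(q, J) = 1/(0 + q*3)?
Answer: (24 - I*√62)²/9 ≈ 57.111 - 41.995*I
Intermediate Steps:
s(q, J) = 1/(3*q) (s(q, J) = 1/(0 + 3*q) = 1/(3*q))
w(K) = √(⅑ + K) (w(K) = √((⅓)/3 + K) = √((⅓)*(⅓) + K) = √(⅑ + K))
l = -8 (l = 4 - 12 = -8)
(l + w(-7))² = (-8 + √(1 + 9*(-7))/3)² = (-8 + √(1 - 63)/3)² = (-8 + √(-62)/3)² = (-8 + (I*√62)/3)² = (-8 + I*√62/3)²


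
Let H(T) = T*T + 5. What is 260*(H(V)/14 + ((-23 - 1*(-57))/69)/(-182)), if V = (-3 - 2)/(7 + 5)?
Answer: 157945/1656 ≈ 95.377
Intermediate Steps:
V = -5/12 ≈ -0.41667
H(T) = 5 + T² (H(T) = T² + 5 = 5 + T²)
260*(H(V)/14 + ((-23 - 1*(-57))/69)/(-182)) = 260*((5 + (-5/12)²)/14 + ((-23 - 1*(-57))/69)/(-182)) = 260*((5 + 25/144)*(1/14) + ((-23 + 57)*(1/69))*(-1/182)) = 260*((745/144)*(1/14) + (34*(1/69))*(-1/182)) = 260*(745/2016 + (34/69)*(-1/182)) = 260*(745/2016 - 17/6279) = 260*(31589/86112) = 157945/1656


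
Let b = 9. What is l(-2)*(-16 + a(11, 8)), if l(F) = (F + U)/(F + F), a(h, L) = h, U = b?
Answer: 35/4 ≈ 8.7500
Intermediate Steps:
U = 9
l(F) = (9 + F)/(2*F) (l(F) = (F + 9)/(F + F) = (9 + F)/((2*F)) = (9 + F)*(1/(2*F)) = (9 + F)/(2*F))
l(-2)*(-16 + a(11, 8)) = ((½)*(9 - 2)/(-2))*(-16 + 11) = ((½)*(-½)*7)*(-5) = -7/4*(-5) = 35/4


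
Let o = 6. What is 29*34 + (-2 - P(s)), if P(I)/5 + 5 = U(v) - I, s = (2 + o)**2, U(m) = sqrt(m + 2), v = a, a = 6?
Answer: 1329 - 10*sqrt(2) ≈ 1314.9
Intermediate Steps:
v = 6
U(m) = sqrt(2 + m)
s = 64 (s = (2 + 6)**2 = 8**2 = 64)
P(I) = -25 - 5*I + 10*sqrt(2) (P(I) = -25 + 5*(sqrt(2 + 6) - I) = -25 + 5*(sqrt(8) - I) = -25 + 5*(2*sqrt(2) - I) = -25 + 5*(-I + 2*sqrt(2)) = -25 + (-5*I + 10*sqrt(2)) = -25 - 5*I + 10*sqrt(2))
29*34 + (-2 - P(s)) = 29*34 + (-2 - (-25 - 5*64 + 10*sqrt(2))) = 986 + (-2 - (-25 - 320 + 10*sqrt(2))) = 986 + (-2 - (-345 + 10*sqrt(2))) = 986 + (-2 + (345 - 10*sqrt(2))) = 986 + (343 - 10*sqrt(2)) = 1329 - 10*sqrt(2)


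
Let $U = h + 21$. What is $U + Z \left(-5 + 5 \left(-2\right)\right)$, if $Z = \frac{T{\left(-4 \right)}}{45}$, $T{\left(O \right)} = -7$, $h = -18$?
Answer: $\frac{16}{3} \approx 5.3333$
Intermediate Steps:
$U = 3$ ($U = -18 + 21 = 3$)
$Z = - \frac{7}{45} \approx -0.15556$
$U + Z \left(-5 + 5 \left(-2\right)\right) = 3 - \frac{7 \left(-5 + 5 \left(-2\right)\right)}{45} = 3 - \frac{7 \left(-5 - 10\right)}{45} = 3 - - \frac{7}{3} = 3 + \frac{7}{3} = \frac{16}{3}$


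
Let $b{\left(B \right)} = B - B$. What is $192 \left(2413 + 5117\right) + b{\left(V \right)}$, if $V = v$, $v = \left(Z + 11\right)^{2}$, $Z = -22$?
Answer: $1445760$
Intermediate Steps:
$v = 121$ ($v = \left(-22 + 11\right)^{2} = \left(-11\right)^{2} = 121$)
$V = 121$
$b{\left(B \right)} = 0$
$192 \left(2413 + 5117\right) + b{\left(V \right)} = 192 \left(2413 + 5117\right) + 0 = 192 \cdot 7530 + 0 = 1445760 + 0 = 1445760$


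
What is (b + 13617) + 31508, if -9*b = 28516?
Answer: 377609/9 ≈ 41957.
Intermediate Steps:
b = -28516/9 (b = -⅑*28516 = -28516/9 ≈ -3168.4)
(b + 13617) + 31508 = (-28516/9 + 13617) + 31508 = 94037/9 + 31508 = 377609/9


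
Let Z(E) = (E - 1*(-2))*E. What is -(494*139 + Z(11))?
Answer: -68809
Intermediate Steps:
Z(E) = E*(2 + E) (Z(E) = (E + 2)*E = (2 + E)*E = E*(2 + E))
-(494*139 + Z(11)) = -(494*139 + 11*(2 + 11)) = -(68666 + 11*13) = -(68666 + 143) = -1*68809 = -68809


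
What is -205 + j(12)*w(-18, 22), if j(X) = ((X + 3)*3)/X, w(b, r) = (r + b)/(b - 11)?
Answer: -5960/29 ≈ -205.52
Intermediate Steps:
w(b, r) = (b + r)/(-11 + b)
j(X) = (9 + 3*X)/X (j(X) = ((3 + X)*3)/X = (9 + 3*X)/X)
-205 + j(12)*w(-18, 22) = -205 + (3 + 9/12)*((-18 + 22)/(-11 - 18)) = -205 + (3 + 9*(1/12))*(4/(-29)) = -205 + (3 + 3/4)*(-1/29*4) = -205 + (15/4)*(-4/29) = -205 - 15/29 = -5960/29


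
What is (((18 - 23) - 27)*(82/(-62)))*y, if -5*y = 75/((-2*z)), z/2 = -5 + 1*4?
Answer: -4920/31 ≈ -158.71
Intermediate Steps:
z = -2 (z = 2*(-5 + 1*4) = 2*(-5 + 4) = 2*(-1) = -2)
y = -15/4 (y = -15/((-2*(-2))) = -15/4 ≈ -3.7500)
(((18 - 23) - 27)*(82/(-62)))*y = (((18 - 23) - 27)*(82/(-62)))*(-15/4) = ((-5 - 27)*(82*(-1/62)))*(-15/4) = -32*(-41/31)*(-15/4) = (1312/31)*(-15/4) = -4920/31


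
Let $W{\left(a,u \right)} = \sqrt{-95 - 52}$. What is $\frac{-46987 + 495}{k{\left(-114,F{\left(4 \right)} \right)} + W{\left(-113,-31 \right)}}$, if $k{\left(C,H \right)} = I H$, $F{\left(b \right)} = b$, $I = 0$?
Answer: $\frac{46492 i \sqrt{3}}{21} \approx 3834.6 i$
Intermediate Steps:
$k{\left(C,H \right)} = 0$ ($k{\left(C,H \right)} = 0 H = 0$)
$W{\left(a,u \right)} = 7 i \sqrt{3}$ ($W{\left(a,u \right)} = \sqrt{-147} = 7 i \sqrt{3}$)
$\frac{-46987 + 495}{k{\left(-114,F{\left(4 \right)} \right)} + W{\left(-113,-31 \right)}} = \frac{-46987 + 495}{0 + 7 i \sqrt{3}} = - \frac{46492}{7 i \sqrt{3}} = - 46492 \left(- \frac{i \sqrt{3}}{21}\right) = \frac{46492 i \sqrt{3}}{21}$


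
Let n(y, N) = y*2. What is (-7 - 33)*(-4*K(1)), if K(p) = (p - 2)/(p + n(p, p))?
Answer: -160/3 ≈ -53.333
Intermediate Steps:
n(y, N) = 2*y
K(p) = (-2 + p)/(3*p) (K(p) = (p - 2)/(p + 2*p) = (-2 + p)/((3*p)) = (-2 + p)*(1/(3*p)) = (-2 + p)/(3*p))
(-7 - 33)*(-4*K(1)) = (-7 - 33)*(-4*(-2 + 1)/(3*1)) = -(-160)*(⅓)*1*(-1) = -(-160)*(-1)/3 = -40*4/3 = -160/3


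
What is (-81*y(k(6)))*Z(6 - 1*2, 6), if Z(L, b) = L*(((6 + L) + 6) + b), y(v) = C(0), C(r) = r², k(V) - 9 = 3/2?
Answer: 0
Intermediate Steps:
k(V) = 21/2 (k(V) = 9 + 3/2 = 21/2)
y(v) = 0 (y(v) = 0² = 0)
Z(L, b) = L*(12 + L + b) (Z(L, b) = L*((12 + L) + b) = L*(12 + L + b))
(-81*y(k(6)))*Z(6 - 1*2, 6) = (-81*0)*((6 - 1*2)*(12 + (6 - 1*2) + 6)) = 0*((6 - 2)*(12 + (6 - 2) + 6)) = 0*(4*(12 + 4 + 6)) = 0*(4*22) = 0*88 = 0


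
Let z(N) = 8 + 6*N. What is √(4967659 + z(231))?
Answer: 3*√552117 ≈ 2229.1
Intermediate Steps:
√(4967659 + z(231)) = √(4967659 + (8 + 6*231)) = √(4967659 + (8 + 1386)) = √(4967659 + 1394) = √4969053 = 3*√552117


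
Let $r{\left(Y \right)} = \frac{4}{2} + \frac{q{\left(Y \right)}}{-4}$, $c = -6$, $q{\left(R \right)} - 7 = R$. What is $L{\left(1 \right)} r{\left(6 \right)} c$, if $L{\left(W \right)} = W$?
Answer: $\frac{15}{2} \approx 7.5$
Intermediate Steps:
$q{\left(R \right)} = 7 + R$
$r{\left(Y \right)} = \frac{1}{4} - \frac{Y}{4}$ ($r{\left(Y \right)} = \frac{4}{2} + \frac{7 + Y}{-4} = 4 \cdot \frac{1}{2} + \left(7 + Y\right) \left(- \frac{1}{4}\right) = 2 - \left(\frac{7}{4} + \frac{Y}{4}\right) = \frac{1}{4} - \frac{Y}{4}$)
$L{\left(1 \right)} r{\left(6 \right)} c = 1 \left(\frac{1}{4} - \frac{3}{2}\right) \left(-6\right) = 1 \left(- \frac{5}{4}\right) \left(-6\right) = \left(- \frac{5}{4}\right) \left(-6\right) = \frac{15}{2}$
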